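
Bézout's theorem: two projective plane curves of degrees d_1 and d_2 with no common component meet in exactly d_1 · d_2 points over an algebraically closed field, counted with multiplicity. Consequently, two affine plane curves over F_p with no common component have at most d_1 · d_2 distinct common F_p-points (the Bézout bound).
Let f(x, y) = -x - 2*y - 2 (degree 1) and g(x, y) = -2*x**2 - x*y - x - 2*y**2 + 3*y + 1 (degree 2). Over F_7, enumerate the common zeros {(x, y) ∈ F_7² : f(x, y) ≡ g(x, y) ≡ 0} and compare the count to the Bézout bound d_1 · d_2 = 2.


Common zeros: ∅; count = 0; Bézout bound = 2.

deg(f) = 1, deg(g) = 2, so Bézout bound = 2.
Scan x ∈ F_7. For each x, list the y ∈ F_7 with f(x, y) ≡ 0 and those with g(x, y) ≡ 0 (mod 7); the common zeros in that column are the intersection.
  x = 0: f ≡ 0 at y ∈ {6}; g ≡ 0 at y ∈ ∅; common: ∅.
  x = 1: f ≡ 0 at y ∈ {2}; g ≡ 0 at y ∈ {3, 5}; common: ∅.
  x = 2: f ≡ 0 at y ∈ {5}; g ≡ 0 at y ∈ ∅; common: ∅.
  x = 3: f ≡ 0 at y ∈ {1}; g ≡ 0 at y ∈ {2, 5}; common: ∅.
  x = 4: f ≡ 0 at y ∈ {4}; g ≡ 0 at y ∈ {0, 3}; common: ∅.
  x = 5: f ≡ 0 at y ∈ {0}; g ≡ 0 at y ∈ ∅; common: ∅.
  x = 6: f ≡ 0 at y ∈ {3}; g ≡ 0 at y ∈ {0, 2}; common: ∅.
Collecting: common zeros = ∅, so the count is 0.
Comparison with the Bézout bound: 0 ≤ 2 = deg(f)·deg(g), as expected for curves with no common component (the affine F_7-count falls short of the bound because intersections may lie at infinity, over extension fields, or carry multiplicity).


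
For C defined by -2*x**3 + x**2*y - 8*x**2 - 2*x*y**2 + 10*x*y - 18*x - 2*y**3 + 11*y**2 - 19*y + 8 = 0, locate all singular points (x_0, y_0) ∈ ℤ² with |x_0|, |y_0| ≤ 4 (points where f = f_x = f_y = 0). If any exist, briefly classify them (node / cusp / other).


Singular points: {(-1, 2)}; classification: cusp.

Compute partial derivatives:
  f_x = -6*x**2 + 2*x*y - 16*x - 2*y**2 + 10*y - 18.
  f_y = x**2 - 4*x*y + 10*x - 6*y**2 + 22*y - 19.
Scan x_0 ∈ {−4, ..., 4}. For each x_0, f_y(x_0, y) is a polynomial in y; find its integer roots y ∈ {−4, ..., 4}, then test f_x and f at those candidates.
  x = -4: f_y(-4, y) = -6*y**2 + 38*y - 43; no integer root y with |y| ≤ 4.
  x = -3: f_y(-3, y) = -6*y**2 + 34*y - 40; vanishes at y ∈ {4}. (-3, 4): f_x = -40 ≠ 0.
  x = -2: f_y(-2, y) = -6*y**2 + 30*y - 35; no integer root y with |y| ≤ 4.
  x = -1: f_y(-1, y) = -6*y**2 + 26*y - 28; vanishes at y ∈ {2}. (-1, 2): f_x = 0, f = 0 — SINGULAR.
  x = 0: f_y(0, y) = -6*y**2 + 22*y - 19; no integer root y with |y| ≤ 4.
  x = 1: f_y(1, y) = -6*y**2 + 18*y - 8; no integer root y with |y| ≤ 4.
  x = 2: f_y(2, y) = -6*y**2 + 14*y + 5; no integer root y with |y| ≤ 4.
  x = 3: f_y(3, y) = -6*y**2 + 10*y + 20; no integer root y with |y| ≤ 4.
  x = 4: f_y(4, y) = -6*y**2 + 6*y + 37; no integer root y with |y| ≤ 4.
Only singular point on the grid: (-1, 2).
Classify: substitute x = -1 + u, y = 2 + v and expand: f = -2*u**3 + u**2*v - 2*u*v**2 - 2*v**3 + v**2.
No constant or linear terms (consistent with a singular point). Quadratic part: v**2. Cubic part: -2*u**3 + u**2*v - 2*u*v**2 - 2*v**3.
The quadratic part v**2 is a perfect square, so there is a single (double) tangent line v = 0, i.e. y = 2. Restricting the cubic part to that line (v = 0) leaves -2*u**3 ≠ 0, so f is not divisible by v and the branch is v² ≈ 2*u**3 to lowest order — this is a cusp.
Classification: cusp.


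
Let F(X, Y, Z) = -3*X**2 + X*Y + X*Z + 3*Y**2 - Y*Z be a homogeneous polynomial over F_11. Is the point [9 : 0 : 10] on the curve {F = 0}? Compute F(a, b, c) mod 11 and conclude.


F(9,0,10) ≡ 1 (mod 11); P is NOT on the curve.

Evaluate F(9, 0, 10) term-by-term (mod 11).
  -3*X**2 ↦ -3·81·1·1 = -243
  X*Y ↦ 1·9·0·1 = 0
  X*Z ↦ 1·9·1·10 = 90
  3*Y**2 ↦ 3·1·0·1 = 0
  -Y*Z ↦ -1·1·0·10 = 0
Sum: F(9, 0, 10) = (-243) + (0) + (90) + (0) + (0) = -153.
Reducing mod 11: -153 ≡ 1 (mod 11).
Since F(a, b, c) ≡ 1 ≠ 0 (mod 11), P does NOT lie on the curve.


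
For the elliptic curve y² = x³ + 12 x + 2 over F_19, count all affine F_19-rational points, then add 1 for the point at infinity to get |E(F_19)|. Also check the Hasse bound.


Affine points = {(4, 0), (5, 4), (5, 15), (6, 9), (6, 10), (7, 7), (7, 12), (10, 1), (10, 18), (14, 8), (14, 11), (15, 2), (15, 17)}; affine count = 13; |E(F_19)| = 14.

Discriminant check: Δ ∝ 4a³ + 27b² = 4·12³ + 27·2² = 4·1728 + 27·4 ≡ 9 (mod 19). Nonzero ⇒ E is nonsingular.
For each x ∈ F_19, compute rhs = x³ + 12·x + 2 mod 19, then count y ∈ F_19 with y² ≡ rhs.
  x = 0: rhs = 2, matching y values: none (0 points).
  x = 1: rhs = 15, matching y values: none (0 points).
  x = 2: rhs = 15, matching y values: none (0 points).
  x = 3: rhs = 8, matching y values: none (0 points).
  x = 4: rhs = 0, matching y values: 0 (1 points).
  x = 5: rhs = 16, matching y values: 4, 15 (2 points).
  x = 6: rhs = 5, matching y values: 9, 10 (2 points).
  x = 7: rhs = 11, matching y values: 7, 12 (2 points).
  x = 8: rhs = 2, matching y values: none (0 points).
  x = 9: rhs = 3, matching y values: none (0 points).
  x = 10: rhs = 1, matching y values: 1, 18 (2 points).
  x = 11: rhs = 2, matching y values: none (0 points).
  x = 12: rhs = 12, matching y values: none (0 points).
  x = 13: rhs = 18, matching y values: none (0 points).
  x = 14: rhs = 7, matching y values: 8, 11 (2 points).
  x = 15: rhs = 4, matching y values: 2, 17 (2 points).
  x = 16: rhs = 15, matching y values: none (0 points).
  x = 17: rhs = 8, matching y values: none (0 points).
  x = 18: rhs = 8, matching y values: none (0 points).
Total affine count: 13.
Full point count |E(F_19)| = 13 + 1 = 14.
Hasse bound: |14 − (19+1)| = |-6| = 6 ≤ 2√19 ≈ 8.7178 ✓.


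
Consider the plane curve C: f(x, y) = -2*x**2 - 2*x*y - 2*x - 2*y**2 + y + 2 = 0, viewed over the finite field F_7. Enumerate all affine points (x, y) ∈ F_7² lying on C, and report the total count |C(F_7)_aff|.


Affine F_7-points: {(4, 3), (4, 4), (5, 2), (5, 4), (6, 2), (6, 3)}; count = 6.

For each of the 49 pairs (x, y) ∈ F_7², evaluate f(x, y) mod 7. Record the zeros.
  x = 0: [0↦2, 1↦1, 2↦3, 3↦1, 4↦2, 5↦6, 6↦6]  zeros at y ∈ ∅
  x = 1: [0↦5, 1↦2, 2↦2, 3↦5, 4↦4, 5↦6, 6↦4]  zeros at y ∈ ∅
  x = 2: [0↦4, 1↦6, 2↦4, 3↦5, 4↦2, 5↦2, 6↦5]  zeros at y ∈ ∅
  x = 3: [0↦6, 1↦6, 2↦2, 3↦1, 4↦3, 5↦1, 6↦2]  zeros at y ∈ ∅
  x = 4: [0↦4, 1↦2, 2↦3, 3↦0, 4↦0, 5↦3, 6↦2]  zeros at y ∈ {3, 4}
  x = 5: [0↦5, 1↦1, 2↦0, 3↦2, 4↦0, 5↦1, 6↦5]  zeros at y ∈ {2, 4}
  x = 6: [0↦2, 1↦3, 2↦0, 3↦0, 4↦3, 5↦2, 6↦4]  zeros at y ∈ {2, 3}
Collecting zeros: affine points = {(4, 3), (4, 4), (5, 2), (5, 4), (6, 2), (6, 3)}.
Total count |C(F_7)_aff| = 6.


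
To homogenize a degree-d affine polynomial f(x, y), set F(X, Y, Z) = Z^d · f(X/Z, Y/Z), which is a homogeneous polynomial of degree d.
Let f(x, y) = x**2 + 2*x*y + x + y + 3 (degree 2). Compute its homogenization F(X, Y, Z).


F(X, Y, Z) = X**2 + 2*X*Y + X*Z + Y*Z + 3*Z**2

deg(f) = 2.
Substitute x = X/Z, y = Y/Z into f, then multiply by Z^2.
  monomial 1·x^2·y^0 ↦ 1·X^2·Y^0·Z^0.
  monomial 2·x^1·y^1 ↦ 2·X^1·Y^1·Z^0.
  monomial 1·x^1·y^0 ↦ 1·X^1·Y^0·Z^1.
  monomial 1·x^0·y^1 ↦ 1·X^0·Y^1·Z^1.
  monomial 3·x^0·y^0 ↦ 3·X^0·Y^0·Z^2.
Collecting: F(X, Y, Z) = X**2 + 2*X*Y + X*Z + Y*Z + 3*Z**2.


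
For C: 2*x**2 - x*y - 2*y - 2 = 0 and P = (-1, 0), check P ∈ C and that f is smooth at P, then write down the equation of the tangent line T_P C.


Tangent line at P: -4*x - y - 4 = 0.

Step 1: f(-1, 0) = 0, so P lies on C.
Step 2: partial derivatives
  f_x(x, y) = 4*x - y, f_y(x, y) = -x - 2.
  f_x(P) = -4, f_y(P) = -1 (gradient nonzero, so P is smooth).
Step 3: tangent line at P: -4·(x − -1) + -1·(y − 0) = 0.
Expanding: -4*x - y - 4 = 0.


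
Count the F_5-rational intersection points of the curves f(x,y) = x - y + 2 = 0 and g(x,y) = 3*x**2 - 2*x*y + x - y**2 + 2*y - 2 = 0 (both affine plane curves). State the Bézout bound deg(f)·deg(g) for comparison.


Common zeros: ∅; count = 0; Bézout bound = 2.

deg(f) = 1, deg(g) = 2, so Bézout bound = 2.
Scan x ∈ F_5. For each x, list the y ∈ F_5 with f(x, y) ≡ 0 and those with g(x, y) ≡ 0 (mod 5); the common zeros in that column are the intersection.
  x = 0: f ≡ 0 at y ∈ {2}; g ≡ 0 at y ∈ {3, 4}; common: ∅.
  x = 1: f ≡ 0 at y ∈ {3}; g ≡ 0 at y ∈ ∅; common: ∅.
  x = 2: f ≡ 0 at y ∈ {4}; g ≡ 0 at y ∈ ∅; common: ∅.
  x = 3: f ≡ 0 at y ∈ {0}; g ≡ 0 at y ∈ ∅; common: ∅.
  x = 4: f ≡ 0 at y ∈ {1}; g ≡ 0 at y ∈ {0, 4}; common: ∅.
Collecting: common zeros = ∅, so the count is 0.
Comparison with the Bézout bound: 0 ≤ 2 = deg(f)·deg(g), as expected for curves with no common component (the affine F_5-count falls short of the bound because intersections may lie at infinity, over extension fields, or carry multiplicity).


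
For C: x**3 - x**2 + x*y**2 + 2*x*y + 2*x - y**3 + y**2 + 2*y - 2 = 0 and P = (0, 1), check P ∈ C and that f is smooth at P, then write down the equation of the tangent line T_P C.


Tangent line at P: 5*x + y - 1 = 0.

Step 1: f(0, 1) = 0, so P lies on C.
Step 2: partial derivatives
  f_x(x, y) = 3*x**2 - 2*x + y**2 + 2*y + 2, f_y(x, y) = 2*x*y + 2*x - 3*y**2 + 2*y + 2.
  f_x(P) = 5, f_y(P) = 1 (gradient nonzero, so P is smooth).
Step 3: tangent line at P: 5·(x − 0) + 1·(y − 1) = 0.
Expanding: 5*x + y - 1 = 0.


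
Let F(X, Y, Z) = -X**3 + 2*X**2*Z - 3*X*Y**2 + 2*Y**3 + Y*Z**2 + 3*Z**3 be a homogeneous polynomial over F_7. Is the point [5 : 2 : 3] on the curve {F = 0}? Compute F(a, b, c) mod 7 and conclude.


F(5,2,3) ≡ 3 (mod 7); P is NOT on the curve.

Evaluate F(5, 2, 3) term-by-term (mod 7).
  -X**3 ↦ -1·125·1·1 = -125
  2*X**2*Z ↦ 2·25·1·3 = 150
  -3*X*Y**2 ↦ -3·5·4·1 = -60
  2*Y**3 ↦ 2·1·8·1 = 16
  Y*Z**2 ↦ 1·1·2·9 = 18
  3*Z**3 ↦ 3·1·1·27 = 81
Sum: F(5, 2, 3) = (-125) + (150) + (-60) + (16) + (18) + (81) = 80.
Reducing mod 7: 80 ≡ 3 (mod 7).
Since F(a, b, c) ≡ 3 ≠ 0 (mod 7), P does NOT lie on the curve.


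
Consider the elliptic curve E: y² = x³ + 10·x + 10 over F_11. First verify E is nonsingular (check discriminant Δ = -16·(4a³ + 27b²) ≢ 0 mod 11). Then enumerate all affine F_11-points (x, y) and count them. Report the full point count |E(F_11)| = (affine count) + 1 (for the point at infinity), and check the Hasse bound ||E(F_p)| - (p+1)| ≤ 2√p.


Affine points = {(2, 4), (2, 7), (3, 1), (3, 10), (4, 2), (4, 9), (5, 3), (5, 8), (6, 0), (7, 4), (7, 7), (9, 2), (9, 9)}; affine count = 13; |E(F_11)| = 14.

Discriminant check: Δ ∝ 4a³ + 27b² = 4·10³ + 27·10² = 4·1000 + 27·100 ≡ 1 (mod 11). Nonzero ⇒ E is nonsingular.
For each x ∈ F_11, compute rhs = x³ + 10·x + 10 mod 11, then count y ∈ F_11 with y² ≡ rhs.
  x = 0: rhs = 10, matching y values: none (0 points).
  x = 1: rhs = 10, matching y values: none (0 points).
  x = 2: rhs = 5, matching y values: 4, 7 (2 points).
  x = 3: rhs = 1, matching y values: 1, 10 (2 points).
  x = 4: rhs = 4, matching y values: 2, 9 (2 points).
  x = 5: rhs = 9, matching y values: 3, 8 (2 points).
  x = 6: rhs = 0, matching y values: 0 (1 points).
  x = 7: rhs = 5, matching y values: 4, 7 (2 points).
  x = 8: rhs = 8, matching y values: none (0 points).
  x = 9: rhs = 4, matching y values: 2, 9 (2 points).
  x = 10: rhs = 10, matching y values: none (0 points).
Total affine count: 13.
Full point count |E(F_11)| = 13 + 1 = 14.
Hasse bound: |14 − (11+1)| = |2| = 2 ≤ 2√11 ≈ 6.6332 ✓.


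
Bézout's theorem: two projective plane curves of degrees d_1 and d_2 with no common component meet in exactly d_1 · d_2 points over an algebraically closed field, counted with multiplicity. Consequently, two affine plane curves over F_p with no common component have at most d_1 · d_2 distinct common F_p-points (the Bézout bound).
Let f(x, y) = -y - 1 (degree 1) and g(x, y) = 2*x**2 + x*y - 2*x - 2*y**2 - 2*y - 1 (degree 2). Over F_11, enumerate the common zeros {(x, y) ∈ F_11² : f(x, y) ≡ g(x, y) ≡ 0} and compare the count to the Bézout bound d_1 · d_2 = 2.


Common zeros: ∅; count = 0; Bézout bound = 2.

deg(f) = 1, deg(g) = 2, so Bézout bound = 2.
Scan x ∈ F_11. For each x, list the y ∈ F_11 with f(x, y) ≡ 0 and those with g(x, y) ≡ 0 (mod 11); the common zeros in that column are the intersection.
  x = 0: f ≡ 0 at y ∈ {10}; g ≡ 0 at y ∈ ∅; common: ∅.
  x = 1: f ≡ 0 at y ∈ {10}; g ≡ 0 at y ∈ {2, 3}; common: ∅.
  x = 2: f ≡ 0 at y ∈ {10}; g ≡ 0 at y ∈ ∅; common: ∅.
  x = 3: f ≡ 0 at y ∈ {10}; g ≡ 0 at y ∈ {0, 6}; common: ∅.
  x = 4: f ≡ 0 at y ∈ {10}; g ≡ 0 at y ∈ {3, 9}; common: ∅.
  x = 5: f ≡ 0 at y ∈ {10}; g ≡ 0 at y ∈ ∅; common: ∅.
  x = 6: f ≡ 0 at y ∈ {10}; g ≡ 0 at y ∈ {6, 7}; common: ∅.
  x = 7: f ≡ 0 at y ∈ {10}; g ≡ 0 at y ∈ ∅; common: ∅.
  x = 8: f ≡ 0 at y ∈ {10}; g ≡ 0 at y ∈ {7}; common: ∅.
  x = 9: f ≡ 0 at y ∈ {10}; g ≡ 0 at y ∈ {0, 9}; common: ∅.
  x = 10: f ≡ 0 at y ∈ {10}; g ≡ 0 at y ∈ {2}; common: ∅.
Collecting: common zeros = ∅, so the count is 0.
Comparison with the Bézout bound: 0 ≤ 2 = deg(f)·deg(g), as expected for curves with no common component (the affine F_11-count falls short of the bound because intersections may lie at infinity, over extension fields, or carry multiplicity).


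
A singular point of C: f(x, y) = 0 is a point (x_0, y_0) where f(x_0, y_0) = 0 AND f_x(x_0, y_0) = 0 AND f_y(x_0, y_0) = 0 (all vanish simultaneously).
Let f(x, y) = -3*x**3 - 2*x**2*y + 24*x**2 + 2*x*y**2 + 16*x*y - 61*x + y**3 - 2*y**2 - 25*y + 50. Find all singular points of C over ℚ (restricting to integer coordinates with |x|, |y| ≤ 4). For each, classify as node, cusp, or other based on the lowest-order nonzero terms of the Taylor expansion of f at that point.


Singular points: {(3, -1)}; classification: node.

Compute partial derivatives:
  f_x = -9*x**2 - 4*x*y + 48*x + 2*y**2 + 16*y - 61.
  f_y = -2*x**2 + 4*x*y + 16*x + 3*y**2 - 4*y - 25.
Scan x_0 ∈ {−4, ..., 4}. For each x_0, f_y(x_0, y) is a polynomial in y; find its integer roots y ∈ {−4, ..., 4}, then test f_x and f at those candidates.
  x = -4: f_y(-4, y) = 3*y**2 - 20*y - 121; no integer root y with |y| ≤ 4.
  x = -3: f_y(-3, y) = 3*y**2 - 16*y - 91; no integer root y with |y| ≤ 4.
  x = -2: f_y(-2, y) = 3*y**2 - 12*y - 65; no integer root y with |y| ≤ 4.
  x = -1: f_y(-1, y) = 3*y**2 - 8*y - 43; no integer root y with |y| ≤ 4.
  x = 0: f_y(0, y) = 3*y**2 - 4*y - 25; no integer root y with |y| ≤ 4.
  x = 1: f_y(1, y) = 3*y**2 - 11; no integer root y with |y| ≤ 4.
  x = 2: f_y(2, y) = 3*y**2 + 4*y - 1; no integer root y with |y| ≤ 4.
  x = 3: f_y(3, y) = 3*y**2 + 8*y + 5; vanishes at y ∈ {-1}. (3, -1): f_x = 0, f = 0 — SINGULAR.
  x = 4: f_y(4, y) = 3*y**2 + 12*y + 7; no integer root y with |y| ≤ 4.
Only singular point on the grid: (3, -1).
Classify: substitute x = 3 + u, y = -1 + v and expand: f = -3*u**3 - 2*u**2*v - u**2 + 2*u*v**2 + v**3 + v**2.
No constant or linear terms (consistent with a singular point). Quadratic part: -u**2 + v**2. Cubic part: -3*u**3 - 2*u**2*v + 2*u*v**2 + v**3.
The quadratic part v**2 - u**2 = (v − u)(v + u) splits into two distinct linear factors, so there are two distinct tangent lines y − -1 = ±(x − 3) — this is a node (ordinary double point).
Classification: node.


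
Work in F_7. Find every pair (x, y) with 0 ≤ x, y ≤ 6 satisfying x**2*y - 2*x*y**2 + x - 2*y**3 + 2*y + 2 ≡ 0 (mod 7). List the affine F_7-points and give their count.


Affine F_7-points: {(0, 5), (1, 6), (3, 3), (3, 4), (4, 1), (5, 0), (5, 3), (5, 6)}; count = 8.

For each of the 49 pairs (x, y) ∈ F_7², evaluate f(x, y) mod 7. Record the zeros.
  x = 0: [0↦2, 1↦2, 2↦4, 3↦3, 4↦1, 5↦0, 6↦2]  zeros at y ∈ {5}
  x = 1: [0↦3, 1↦2, 2↦6, 3↦3, 4↦2, 5↦5, 6↦0]  zeros at y ∈ {6}
  x = 2: [0↦4, 1↦4, 2↦5, 3↦2, 4↦4, 5↦6, 6↦3]  zeros at y ∈ ∅
  x = 3: [0↦5, 1↦1, 2↦1, 3↦0, 4↦0, 5↦3, 6↦4]  zeros at y ∈ {3, 4}
  x = 4: [0↦6, 1↦0, 2↦1, 3↦4, 4↦4, 5↦3, 6↦3]  zeros at y ∈ {1}
  x = 5: [0↦0, 1↦1, 2↦5, 3↦0, 4↦2, 5↦6, 6↦0]  zeros at y ∈ {0, 3, 6}
  x = 6: [0↦1, 1↦4, 2↦6, 3↦2, 4↦1, 5↦5, 6↦2]  zeros at y ∈ ∅
Collecting zeros: affine points = {(0, 5), (1, 6), (3, 3), (3, 4), (4, 1), (5, 0), (5, 3), (5, 6)}.
Total count |C(F_7)_aff| = 8.


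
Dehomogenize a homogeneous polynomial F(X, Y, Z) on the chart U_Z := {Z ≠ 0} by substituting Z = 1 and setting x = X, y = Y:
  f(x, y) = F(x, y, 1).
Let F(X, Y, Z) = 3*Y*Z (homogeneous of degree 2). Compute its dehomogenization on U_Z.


f(x, y) = 3*y

On U_Z we set Z = 1. Each monomial c·X^i·Y^j·Z^k in F becomes c·x^i·y^j·1^k = c·x^i·y^j.
Substituting Z = 1: F(X, Y, 1) = 3*y.
Note: deg(f) ≤ deg(F) = 2; strict inequality happens when F is divisible by Z (lost terms).


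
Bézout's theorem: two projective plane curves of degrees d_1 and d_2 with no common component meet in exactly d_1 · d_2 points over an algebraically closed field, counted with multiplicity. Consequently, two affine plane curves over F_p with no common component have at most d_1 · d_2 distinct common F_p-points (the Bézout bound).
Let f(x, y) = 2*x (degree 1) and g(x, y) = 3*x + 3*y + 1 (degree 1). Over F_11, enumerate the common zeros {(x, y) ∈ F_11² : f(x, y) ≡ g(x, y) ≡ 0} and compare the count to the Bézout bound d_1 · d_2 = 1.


Common zeros: {(0, 7)}; count = 1; Bézout bound = 1.

deg(f) = 1, deg(g) = 1, so Bézout bound = 1.
Scan x ∈ F_11. For each x, list the y ∈ F_11 with f(x, y) ≡ 0 and those with g(x, y) ≡ 0 (mod 11); the common zeros in that column are the intersection.
  x = 0: f ≡ 0 at y ∈ {0, 1, 2, 3, 4, 5, 6, 7, 8, 9, 10}; g ≡ 0 at y ∈ {7}; common: {7}.
  x = 1: f ≡ 0 at y ∈ ∅; g ≡ 0 at y ∈ {6}; common: ∅.
  x = 2: f ≡ 0 at y ∈ ∅; g ≡ 0 at y ∈ {5}; common: ∅.
  x = 3: f ≡ 0 at y ∈ ∅; g ≡ 0 at y ∈ {4}; common: ∅.
  x = 4: f ≡ 0 at y ∈ ∅; g ≡ 0 at y ∈ {3}; common: ∅.
  x = 5: f ≡ 0 at y ∈ ∅; g ≡ 0 at y ∈ {2}; common: ∅.
  x = 6: f ≡ 0 at y ∈ ∅; g ≡ 0 at y ∈ {1}; common: ∅.
  x = 7: f ≡ 0 at y ∈ ∅; g ≡ 0 at y ∈ {0}; common: ∅.
  x = 8: f ≡ 0 at y ∈ ∅; g ≡ 0 at y ∈ {10}; common: ∅.
  x = 9: f ≡ 0 at y ∈ ∅; g ≡ 0 at y ∈ {9}; common: ∅.
  x = 10: f ≡ 0 at y ∈ ∅; g ≡ 0 at y ∈ {8}; common: ∅.
Collecting: common zeros = {(0, 7)}, so the count is 1.
Comparison with the Bézout bound: 1 ≤ 1 = deg(f)·deg(g), as expected for curves with no common component (the bound is attained).


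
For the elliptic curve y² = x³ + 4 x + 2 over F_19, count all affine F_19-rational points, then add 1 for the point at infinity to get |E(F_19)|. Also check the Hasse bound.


Affine points = {(1, 8), (1, 11), (4, 5), (4, 14), (9, 8), (9, 11), (10, 4), (10, 15), (11, 3), (11, 16), (12, 7), (12, 12), (13, 3), (13, 16), (14, 3), (14, 16), (15, 6), (15, 13), (16, 1), (16, 18), (17, 9), (17, 10), (18, 4), (18, 15)}; affine count = 24; |E(F_19)| = 25.

Discriminant check: Δ ∝ 4a³ + 27b² = 4·4³ + 27·2² = 4·64 + 27·4 ≡ 3 (mod 19). Nonzero ⇒ E is nonsingular.
For each x ∈ F_19, compute rhs = x³ + 4·x + 2 mod 19, then count y ∈ F_19 with y² ≡ rhs.
  x = 0: rhs = 2, matching y values: none (0 points).
  x = 1: rhs = 7, matching y values: 8, 11 (2 points).
  x = 2: rhs = 18, matching y values: none (0 points).
  x = 3: rhs = 3, matching y values: none (0 points).
  x = 4: rhs = 6, matching y values: 5, 14 (2 points).
  x = 5: rhs = 14, matching y values: none (0 points).
  x = 6: rhs = 14, matching y values: none (0 points).
  x = 7: rhs = 12, matching y values: none (0 points).
  x = 8: rhs = 14, matching y values: none (0 points).
  x = 9: rhs = 7, matching y values: 8, 11 (2 points).
  x = 10: rhs = 16, matching y values: 4, 15 (2 points).
  x = 11: rhs = 9, matching y values: 3, 16 (2 points).
  x = 12: rhs = 11, matching y values: 7, 12 (2 points).
  x = 13: rhs = 9, matching y values: 3, 16 (2 points).
  x = 14: rhs = 9, matching y values: 3, 16 (2 points).
  x = 15: rhs = 17, matching y values: 6, 13 (2 points).
  x = 16: rhs = 1, matching y values: 1, 18 (2 points).
  x = 17: rhs = 5, matching y values: 9, 10 (2 points).
  x = 18: rhs = 16, matching y values: 4, 15 (2 points).
Total affine count: 24.
Full point count |E(F_19)| = 24 + 1 = 25.
Hasse bound: |25 − (19+1)| = |5| = 5 ≤ 2√19 ≈ 8.7178 ✓.


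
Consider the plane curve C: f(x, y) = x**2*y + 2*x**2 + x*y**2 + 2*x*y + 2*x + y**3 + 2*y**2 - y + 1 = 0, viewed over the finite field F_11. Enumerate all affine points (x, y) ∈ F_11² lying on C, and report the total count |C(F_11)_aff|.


Affine F_11-points: {(1, 1), (1, 6), (4, 9), (5, 2), (5, 3), (5, 10), (6, 8), (7, 3), (7, 7), (9, 2), (9, 7), (10, 8)}; count = 12.

For each of the 121 pairs (x, y) ∈ F_11², evaluate f(x, y) mod 11. Record the zeros.
  x = 0: [0↦1, 1↦3, 2↦4, 3↦10, 4↦5, 5↦6, 6↦8, 7↦6, 8↦6, 9↦3, 10↦3]  zeros at y ∈ ∅
  x = 1: [0↦5, 1↦0, 2↦7, 3↦10, 4↦4, 5↦6, 6↦0, 7↦3, 8↦10, 9↦5, 10↦5]  zeros at y ∈ {1, 6}
  x = 2: [0↦2, 1↦3, 2↦7, 3↦9, 4↦4, 5↦9, 6↦8, 7↦7, 8↦1, 9↦7, 10↦9]  zeros at y ∈ ∅
  x = 3: [0↦3, 1↦1, 2↦4, 3↦7, 4↦5, 5↦4, 6↦10, 7↦7, 8↦1, 9↦9, 10↦4]  zeros at y ∈ ∅
  x = 4: [0↦8, 1↦5, 2↦9, 3↦4, 4↦7, 5↦2, 6↦6, 7↦3, 8↦10, 9↦0, 10↦1]  zeros at y ∈ {9}
  x = 5: [0↦6, 1↦4, 2↦0, 3↦0, 4↦10, 5↦3, 6↦7, 7↦6, 8↦6, 9↦2, 10↦0]  zeros at y ∈ {2, 3, 10}
  x = 6: [0↦8, 1↦9, 2↦10, 3↦6, 4↦3, 5↦7, 6↦2, 7↦5, 8↦0, 9↦4, 10↦1]  zeros at y ∈ {8}
  x = 7: [0↦3, 1↦9, 2↦6, 3↦0, 4↦8, 5↦3, 6↦2, 7↦0, 8↦3, 9↦6, 10↦4]  zeros at y ∈ {3, 7}
  x = 8: [0↦2, 1↦4, 2↦10, 3↦4, 4↦3, 5↦2, 6↦7, 7↦2, 8↦4, 9↦8, 10↦9]  zeros at y ∈ ∅
  x = 9: [0↦5, 1↦5, 2↦0, 3↦7, 4↦10, 5↦4, 6↦6, 7↦0, 8↦3, 9↦10, 10↦5]  zeros at y ∈ {2, 7}
  x = 10: [0↦1, 1↦1, 2↦9, 3↦9, 4↦7, 5↦9, 6↦10, 7↦5, 8↦0, 9↦1, 10↦3]  zeros at y ∈ {8}
Collecting zeros: affine points = {(1, 1), (1, 6), (4, 9), (5, 2), (5, 3), (5, 10), (6, 8), (7, 3), (7, 7), (9, 2), (9, 7), (10, 8)}.
Total count |C(F_11)_aff| = 12.


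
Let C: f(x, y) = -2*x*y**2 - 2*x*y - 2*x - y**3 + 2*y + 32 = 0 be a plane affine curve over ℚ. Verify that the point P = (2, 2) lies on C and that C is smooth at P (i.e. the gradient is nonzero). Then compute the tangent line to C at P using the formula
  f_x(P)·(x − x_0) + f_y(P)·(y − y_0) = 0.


Tangent line at P: -14*x - 30*y + 88 = 0.

Step 1: f(2, 2) = 0, so P lies on C.
Step 2: partial derivatives
  f_x(x, y) = -2*y**2 - 2*y - 2, f_y(x, y) = -4*x*y - 2*x - 3*y**2 + 2.
  f_x(P) = -14, f_y(P) = -30 (gradient nonzero, so P is smooth).
Step 3: tangent line at P: -14·(x − 2) + -30·(y − 2) = 0.
Expanding: -14*x - 30*y + 88 = 0.


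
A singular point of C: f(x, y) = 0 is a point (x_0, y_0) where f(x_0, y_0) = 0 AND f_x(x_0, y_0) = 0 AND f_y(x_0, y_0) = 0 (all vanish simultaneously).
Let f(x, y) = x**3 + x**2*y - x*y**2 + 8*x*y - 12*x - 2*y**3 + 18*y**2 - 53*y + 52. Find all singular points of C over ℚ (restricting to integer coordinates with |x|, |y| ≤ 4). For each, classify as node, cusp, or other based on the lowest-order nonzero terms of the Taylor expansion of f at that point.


Singular points: {(-1, 3)}; classification: cusp.

Compute partial derivatives:
  f_x = 3*x**2 + 2*x*y - y**2 + 8*y - 12.
  f_y = x**2 - 2*x*y + 8*x - 6*y**2 + 36*y - 53.
Scan x_0 ∈ {−4, ..., 4}. For each x_0, f_y(x_0, y) is a polynomial in y; find its integer roots y ∈ {−4, ..., 4}, then test f_x and f at those candidates.
  x = -4: f_y(-4, y) = -6*y**2 + 44*y - 69; no integer root y with |y| ≤ 4.
  x = -3: f_y(-3, y) = -6*y**2 + 42*y - 68; no integer root y with |y| ≤ 4.
  x = -2: f_y(-2, y) = -6*y**2 + 40*y - 65; no integer root y with |y| ≤ 4.
  x = -1: f_y(-1, y) = -6*y**2 + 38*y - 60; vanishes at y ∈ {3}. (-1, 3): f_x = 0, f = 0 — SINGULAR.
  x = 0: f_y(0, y) = -6*y**2 + 36*y - 53; no integer root y with |y| ≤ 4.
  x = 1: f_y(1, y) = -6*y**2 + 34*y - 44; vanishes at y ∈ {2}. (1, 2): f_x = 7 ≠ 0.
  x = 2: f_y(2, y) = -6*y**2 + 32*y - 33; no integer root y with |y| ≤ 4.
  x = 3: f_y(3, y) = -6*y**2 + 30*y - 20; no integer root y with |y| ≤ 4.
  x = 4: f_y(4, y) = -6*y**2 + 28*y - 5; no integer root y with |y| ≤ 4.
Only singular point on the grid: (-1, 3).
Classify: substitute x = -1 + u, y = 3 + v and expand: f = u**3 + u**2*v - u*v**2 - 2*v**3 + v**2.
No constant or linear terms (consistent with a singular point). Quadratic part: v**2. Cubic part: u**3 + u**2*v - u*v**2 - 2*v**3.
The quadratic part v**2 is a perfect square, so there is a single (double) tangent line v = 0, i.e. y = 3. Restricting the cubic part to that line (v = 0) leaves u**3 ≠ 0, so f is not divisible by v and the branch is v² ≈ -u**3 to lowest order — this is a cusp.
Classification: cusp.


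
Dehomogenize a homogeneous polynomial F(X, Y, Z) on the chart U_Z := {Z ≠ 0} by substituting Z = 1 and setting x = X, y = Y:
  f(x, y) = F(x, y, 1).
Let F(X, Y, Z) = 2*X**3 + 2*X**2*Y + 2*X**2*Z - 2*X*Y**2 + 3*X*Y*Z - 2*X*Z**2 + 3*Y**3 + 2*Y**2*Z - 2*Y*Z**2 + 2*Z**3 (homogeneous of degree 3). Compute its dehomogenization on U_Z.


f(x, y) = 2*x**3 + 2*x**2*y + 2*x**2 - 2*x*y**2 + 3*x*y - 2*x + 3*y**3 + 2*y**2 - 2*y + 2

On U_Z we set Z = 1. Each monomial c·X^i·Y^j·Z^k in F becomes c·x^i·y^j·1^k = c·x^i·y^j.
Substituting Z = 1: F(X, Y, 1) = 2*x**3 + 2*x**2*y + 2*x**2 - 2*x*y**2 + 3*x*y - 2*x + 3*y**3 + 2*y**2 - 2*y + 2.
Note: deg(f) ≤ deg(F) = 3; strict inequality happens when F is divisible by Z (lost terms).


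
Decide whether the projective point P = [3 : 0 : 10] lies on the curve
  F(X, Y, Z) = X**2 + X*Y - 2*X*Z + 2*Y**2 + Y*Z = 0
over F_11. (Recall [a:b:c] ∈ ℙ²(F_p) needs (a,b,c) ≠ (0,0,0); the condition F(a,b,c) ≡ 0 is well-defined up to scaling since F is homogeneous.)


F(3,0,10) ≡ 4 (mod 11); P is NOT on the curve.

Evaluate F(3, 0, 10) term-by-term (mod 11).
  X**2 ↦ 1·9·1·1 = 9
  X*Y ↦ 1·3·0·1 = 0
  -2*X*Z ↦ -2·3·1·10 = -60
  2*Y**2 ↦ 2·1·0·1 = 0
  Y*Z ↦ 1·1·0·10 = 0
Sum: F(3, 0, 10) = (9) + (0) + (-60) + (0) + (0) = -51.
Reducing mod 11: -51 ≡ 4 (mod 11).
Since F(a, b, c) ≡ 4 ≠ 0 (mod 11), P does NOT lie on the curve.


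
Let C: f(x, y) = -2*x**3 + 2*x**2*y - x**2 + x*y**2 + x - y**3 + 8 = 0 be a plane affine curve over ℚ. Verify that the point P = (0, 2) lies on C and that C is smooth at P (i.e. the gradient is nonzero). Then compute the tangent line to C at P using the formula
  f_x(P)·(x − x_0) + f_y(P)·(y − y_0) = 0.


Tangent line at P: 5*x - 12*y + 24 = 0.

Step 1: f(0, 2) = 0, so P lies on C.
Step 2: partial derivatives
  f_x(x, y) = -6*x**2 + 4*x*y - 2*x + y**2 + 1, f_y(x, y) = 2*x**2 + 2*x*y - 3*y**2.
  f_x(P) = 5, f_y(P) = -12 (gradient nonzero, so P is smooth).
Step 3: tangent line at P: 5·(x − 0) + -12·(y − 2) = 0.
Expanding: 5*x - 12*y + 24 = 0.


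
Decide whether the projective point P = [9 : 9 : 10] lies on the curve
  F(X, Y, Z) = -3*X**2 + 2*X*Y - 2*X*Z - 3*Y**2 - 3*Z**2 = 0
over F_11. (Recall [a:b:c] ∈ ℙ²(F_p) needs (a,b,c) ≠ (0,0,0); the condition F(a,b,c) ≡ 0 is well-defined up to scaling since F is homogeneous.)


F(9,9,10) ≡ 10 (mod 11); P is NOT on the curve.

Evaluate F(9, 9, 10) term-by-term (mod 11).
  -3*X**2 ↦ -3·81·1·1 = -243
  2*X*Y ↦ 2·9·9·1 = 162
  -2*X*Z ↦ -2·9·1·10 = -180
  -3*Y**2 ↦ -3·1·81·1 = -243
  -3*Z**2 ↦ -3·1·1·100 = -300
Sum: F(9, 9, 10) = (-243) + (162) + (-180) + (-243) + (-300) = -804.
Reducing mod 11: -804 ≡ 10 (mod 11).
Since F(a, b, c) ≡ 10 ≠ 0 (mod 11), P does NOT lie on the curve.


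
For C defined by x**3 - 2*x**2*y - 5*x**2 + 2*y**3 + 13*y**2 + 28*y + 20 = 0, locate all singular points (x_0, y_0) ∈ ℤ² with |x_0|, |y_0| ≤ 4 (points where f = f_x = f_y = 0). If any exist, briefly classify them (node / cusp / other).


Singular points: {(0, -2)}; classification: node.

Compute partial derivatives:
  f_x = 3*x**2 - 4*x*y - 10*x.
  f_y = -2*x**2 + 6*y**2 + 26*y + 28.
Scan x_0 ∈ {−4, ..., 4}. For each x_0, f_y(x_0, y) is a polynomial in y; find its integer roots y ∈ {−4, ..., 4}, then test f_x and f at those candidates.
  x = -4: f_y(-4, y) = 6*y**2 + 26*y - 4; no integer root y with |y| ≤ 4.
  x = -3: f_y(-3, y) = 6*y**2 + 26*y + 10; no integer root y with |y| ≤ 4.
  x = -2: f_y(-2, y) = 6*y**2 + 26*y + 20; vanishes at y ∈ {-1}. (-2, -1): f_x = 24 ≠ 0.
  x = -1: f_y(-1, y) = 6*y**2 + 26*y + 26; no integer root y with |y| ≤ 4.
  x = 0: f_y(0, y) = 6*y**2 + 26*y + 28; vanishes at y ∈ {-2}. (0, -2): f_x = 0, f = 0 — SINGULAR.
  x = 1: f_y(1, y) = 6*y**2 + 26*y + 26; no integer root y with |y| ≤ 4.
  x = 2: f_y(2, y) = 6*y**2 + 26*y + 20; vanishes at y ∈ {-1}. (2, -1): f_x = 0 but f = -1 ≠ 0.
  x = 3: f_y(3, y) = 6*y**2 + 26*y + 10; no integer root y with |y| ≤ 4.
  x = 4: f_y(4, y) = 6*y**2 + 26*y - 4; no integer root y with |y| ≤ 4.
Only singular point on the grid: (0, -2).
Classify: substitute x = 0 + u, y = -2 + v and expand: f = u**3 - 2*u**2*v - u**2 + 2*v**3 + v**2.
No constant or linear terms (consistent with a singular point). Quadratic part: -u**2 + v**2. Cubic part: u**3 - 2*u**2*v + 2*v**3.
The quadratic part v**2 - u**2 = (v − u)(v + u) splits into two distinct linear factors, so there are two distinct tangent lines y − -2 = ±(x − 0) — this is a node (ordinary double point).
Classification: node.


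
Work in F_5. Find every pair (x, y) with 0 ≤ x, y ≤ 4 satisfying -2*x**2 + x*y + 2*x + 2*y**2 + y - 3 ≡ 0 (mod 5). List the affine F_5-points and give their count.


Affine F_5-points: {(0, 1), (2, 3), (3, 0), (3, 3), (4, 1), (4, 4)}; count = 6.

For each of the 25 pairs (x, y) ∈ F_5², evaluate f(x, y) mod 5. Record the zeros.
  x = 0: [0↦2, 1↦0, 2↦2, 3↦3, 4↦3]  zeros at y ∈ {1}
  x = 1: [0↦2, 1↦1, 2↦4, 3↦1, 4↦2]  zeros at y ∈ ∅
  x = 2: [0↦3, 1↦3, 2↦2, 3↦0, 4↦2]  zeros at y ∈ {3}
  x = 3: [0↦0, 1↦1, 2↦1, 3↦0, 4↦3]  zeros at y ∈ {0, 3}
  x = 4: [0↦3, 1↦0, 2↦1, 3↦1, 4↦0]  zeros at y ∈ {1, 4}
Collecting zeros: affine points = {(0, 1), (2, 3), (3, 0), (3, 3), (4, 1), (4, 4)}.
Total count |C(F_5)_aff| = 6.


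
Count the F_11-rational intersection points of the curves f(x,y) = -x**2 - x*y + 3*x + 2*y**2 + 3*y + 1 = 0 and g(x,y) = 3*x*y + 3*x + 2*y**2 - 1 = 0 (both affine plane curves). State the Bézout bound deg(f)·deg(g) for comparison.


Common zeros: ∅; count = 0; Bézout bound = 4.

deg(f) = 2, deg(g) = 2, so Bézout bound = 4.
Scan x ∈ F_11. For each x, list the y ∈ F_11 with f(x, y) ≡ 0 and those with g(x, y) ≡ 0 (mod 11); the common zeros in that column are the intersection.
  x = 0: f ≡ 0 at y ∈ {5, 10}; g ≡ 0 at y ∈ ∅; common: ∅.
  x = 1: f ≡ 0 at y ∈ ∅; g ≡ 0 at y ∈ {7, 8}; common: ∅.
  x = 2: f ≡ 0 at y ∈ ∅; g ≡ 0 at y ∈ ∅; common: ∅.
  x = 3: f ≡ 0 at y ∈ {4, 7}; g ≡ 0 at y ∈ ∅; common: ∅.
  x = 4: f ≡ 0 at y ∈ {7, 10}; g ≡ 0 at y ∈ {0, 5}; common: ∅.
  x = 5: f ≡ 0 at y ∈ ∅; g ≡ 0 at y ∈ {3, 6}; common: ∅.
  x = 6: f ≡ 0 at y ∈ ∅; g ≡ 0 at y ∈ {4, 9}; common: ∅.
  x = 7: f ≡ 0 at y ∈ {4, 9}; g ≡ 0 at y ∈ ∅; common: ∅.
  x = 8: f ≡ 0 at y ∈ ∅; g ≡ 0 at y ∈ ∅; common: ∅.
  x = 9: f ≡ 0 at y ∈ {5, 9}; g ≡ 0 at y ∈ {1, 2}; common: ∅.
  x = 10: f ≡ 0 at y ∈ ∅; g ≡ 0 at y ∈ ∅; common: ∅.
Collecting: common zeros = ∅, so the count is 0.
Comparison with the Bézout bound: 0 ≤ 4 = deg(f)·deg(g), as expected for curves with no common component (the affine F_11-count falls short of the bound because intersections may lie at infinity, over extension fields, or carry multiplicity).


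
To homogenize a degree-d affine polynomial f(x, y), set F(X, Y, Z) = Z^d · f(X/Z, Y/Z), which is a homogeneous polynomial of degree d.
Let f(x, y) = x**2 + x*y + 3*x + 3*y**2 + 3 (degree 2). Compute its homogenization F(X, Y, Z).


F(X, Y, Z) = X**2 + X*Y + 3*X*Z + 3*Y**2 + 3*Z**2

deg(f) = 2.
Substitute x = X/Z, y = Y/Z into f, then multiply by Z^2.
  monomial 1·x^2·y^0 ↦ 1·X^2·Y^0·Z^0.
  monomial 1·x^1·y^1 ↦ 1·X^1·Y^1·Z^0.
  monomial 3·x^1·y^0 ↦ 3·X^1·Y^0·Z^1.
  monomial 3·x^0·y^2 ↦ 3·X^0·Y^2·Z^0.
  monomial 3·x^0·y^0 ↦ 3·X^0·Y^0·Z^2.
Collecting: F(X, Y, Z) = X**2 + X*Y + 3*X*Z + 3*Y**2 + 3*Z**2.


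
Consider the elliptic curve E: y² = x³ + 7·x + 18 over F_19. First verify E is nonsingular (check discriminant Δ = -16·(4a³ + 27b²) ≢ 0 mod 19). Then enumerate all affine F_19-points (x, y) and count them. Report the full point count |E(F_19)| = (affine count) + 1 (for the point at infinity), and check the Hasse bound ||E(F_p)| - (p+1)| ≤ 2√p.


Affine points = {(1, 8), (1, 11), (3, 3), (3, 16), (5, 8), (5, 11), (7, 7), (7, 12), (8, 4), (8, 15), (10, 9), (10, 10), (11, 1), (11, 18), (12, 5), (12, 14), (13, 8), (13, 11)}; affine count = 18; |E(F_19)| = 19.

Discriminant check: Δ ∝ 4a³ + 27b² = 4·7³ + 27·18² = 4·343 + 27·324 ≡ 12 (mod 19). Nonzero ⇒ E is nonsingular.
For each x ∈ F_19, compute rhs = x³ + 7·x + 18 mod 19, then count y ∈ F_19 with y² ≡ rhs.
  x = 0: rhs = 18, matching y values: none (0 points).
  x = 1: rhs = 7, matching y values: 8, 11 (2 points).
  x = 2: rhs = 2, matching y values: none (0 points).
  x = 3: rhs = 9, matching y values: 3, 16 (2 points).
  x = 4: rhs = 15, matching y values: none (0 points).
  x = 5: rhs = 7, matching y values: 8, 11 (2 points).
  x = 6: rhs = 10, matching y values: none (0 points).
  x = 7: rhs = 11, matching y values: 7, 12 (2 points).
  x = 8: rhs = 16, matching y values: 4, 15 (2 points).
  x = 9: rhs = 12, matching y values: none (0 points).
  x = 10: rhs = 5, matching y values: 9, 10 (2 points).
  x = 11: rhs = 1, matching y values: 1, 18 (2 points).
  x = 12: rhs = 6, matching y values: 5, 14 (2 points).
  x = 13: rhs = 7, matching y values: 8, 11 (2 points).
  x = 14: rhs = 10, matching y values: none (0 points).
  x = 15: rhs = 2, matching y values: none (0 points).
  x = 16: rhs = 8, matching y values: none (0 points).
  x = 17: rhs = 15, matching y values: none (0 points).
  x = 18: rhs = 10, matching y values: none (0 points).
Total affine count: 18.
Full point count |E(F_19)| = 18 + 1 = 19.
Hasse bound: |19 − (19+1)| = |-1| = 1 ≤ 2√19 ≈ 8.7178 ✓.


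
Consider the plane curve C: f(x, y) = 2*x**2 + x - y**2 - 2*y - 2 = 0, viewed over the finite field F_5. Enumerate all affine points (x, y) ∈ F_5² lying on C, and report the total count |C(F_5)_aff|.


Affine F_5-points: {(0, 1), (0, 2), (2, 1), (2, 2), (3, 4), (4, 4)}; count = 6.

For each of the 25 pairs (x, y) ∈ F_5², evaluate f(x, y) mod 5. Record the zeros.
  x = 0: [0↦3, 1↦0, 2↦0, 3↦3, 4↦4]  zeros at y ∈ {1, 2}
  x = 1: [0↦1, 1↦3, 2↦3, 3↦1, 4↦2]  zeros at y ∈ ∅
  x = 2: [0↦3, 1↦0, 2↦0, 3↦3, 4↦4]  zeros at y ∈ {1, 2}
  x = 3: [0↦4, 1↦1, 2↦1, 3↦4, 4↦0]  zeros at y ∈ {4}
  x = 4: [0↦4, 1↦1, 2↦1, 3↦4, 4↦0]  zeros at y ∈ {4}
Collecting zeros: affine points = {(0, 1), (0, 2), (2, 1), (2, 2), (3, 4), (4, 4)}.
Total count |C(F_5)_aff| = 6.


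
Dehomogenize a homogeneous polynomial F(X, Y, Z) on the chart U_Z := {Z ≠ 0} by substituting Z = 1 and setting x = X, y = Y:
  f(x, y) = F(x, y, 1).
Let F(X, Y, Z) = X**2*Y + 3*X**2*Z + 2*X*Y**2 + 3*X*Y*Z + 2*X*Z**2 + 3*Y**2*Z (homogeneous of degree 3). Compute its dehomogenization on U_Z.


f(x, y) = x**2*y + 3*x**2 + 2*x*y**2 + 3*x*y + 2*x + 3*y**2

On U_Z we set Z = 1. Each monomial c·X^i·Y^j·Z^k in F becomes c·x^i·y^j·1^k = c·x^i·y^j.
Substituting Z = 1: F(X, Y, 1) = x**2*y + 3*x**2 + 2*x*y**2 + 3*x*y + 2*x + 3*y**2.
Note: deg(f) ≤ deg(F) = 3; strict inequality happens when F is divisible by Z (lost terms).


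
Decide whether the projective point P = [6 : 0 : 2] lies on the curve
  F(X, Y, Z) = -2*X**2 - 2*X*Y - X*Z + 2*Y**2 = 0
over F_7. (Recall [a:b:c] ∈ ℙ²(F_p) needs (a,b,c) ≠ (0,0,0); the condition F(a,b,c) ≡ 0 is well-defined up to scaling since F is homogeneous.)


F(6,0,2) ≡ 0 (mod 7); P is on the curve.

Evaluate F(6, 0, 2) term-by-term (mod 7).
  -2*X**2 ↦ -2·36·1·1 = -72
  -2*X*Y ↦ -2·6·0·1 = 0
  -X*Z ↦ -1·6·1·2 = -12
  2*Y**2 ↦ 2·1·0·1 = 0
Sum: F(6, 0, 2) = (-72) + (0) + (-12) + (0) = -84.
Reducing mod 7: -84 ≡ 0 (mod 7).
Since F(a, b, c) ≡ 0 (mod 7), P lies on the curve.


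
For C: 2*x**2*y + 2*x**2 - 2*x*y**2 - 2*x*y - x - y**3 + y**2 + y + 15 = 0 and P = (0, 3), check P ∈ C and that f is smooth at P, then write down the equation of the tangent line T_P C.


Tangent line at P: -25*x - 20*y + 60 = 0.

Step 1: f(0, 3) = 0, so P lies on C.
Step 2: partial derivatives
  f_x(x, y) = 4*x*y + 4*x - 2*y**2 - 2*y - 1, f_y(x, y) = 2*x**2 - 4*x*y - 2*x - 3*y**2 + 2*y + 1.
  f_x(P) = -25, f_y(P) = -20 (gradient nonzero, so P is smooth).
Step 3: tangent line at P: -25·(x − 0) + -20·(y − 3) = 0.
Expanding: -25*x - 20*y + 60 = 0.


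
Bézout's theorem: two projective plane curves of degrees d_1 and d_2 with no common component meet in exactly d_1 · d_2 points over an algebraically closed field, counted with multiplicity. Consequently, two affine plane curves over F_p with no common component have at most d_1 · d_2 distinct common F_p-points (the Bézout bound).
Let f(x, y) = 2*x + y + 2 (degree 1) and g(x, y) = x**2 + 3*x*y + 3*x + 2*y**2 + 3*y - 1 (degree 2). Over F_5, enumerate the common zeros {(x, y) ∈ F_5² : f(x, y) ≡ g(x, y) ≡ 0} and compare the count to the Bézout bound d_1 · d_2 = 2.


Common zeros: ∅; count = 0; Bézout bound = 2.

deg(f) = 1, deg(g) = 2, so Bézout bound = 2.
Scan x ∈ F_5. For each x, list the y ∈ F_5 with f(x, y) ≡ 0 and those with g(x, y) ≡ 0 (mod 5); the common zeros in that column are the intersection.
  x = 0: f ≡ 0 at y ∈ {3}; g ≡ 0 at y ∈ ∅; common: ∅.
  x = 1: f ≡ 0 at y ∈ {1}; g ≡ 0 at y ∈ ∅; common: ∅.
  x = 2: f ≡ 0 at y ∈ {4}; g ≡ 0 at y ∈ {1, 2}; common: ∅.
  x = 3: f ≡ 0 at y ∈ {2}; g ≡ 0 at y ∈ ∅; common: ∅.
  x = 4: f ≡ 0 at y ∈ {0}; g ≡ 0 at y ∈ {2, 3}; common: ∅.
Collecting: common zeros = ∅, so the count is 0.
Comparison with the Bézout bound: 0 ≤ 2 = deg(f)·deg(g), as expected for curves with no common component (the affine F_5-count falls short of the bound because intersections may lie at infinity, over extension fields, or carry multiplicity).


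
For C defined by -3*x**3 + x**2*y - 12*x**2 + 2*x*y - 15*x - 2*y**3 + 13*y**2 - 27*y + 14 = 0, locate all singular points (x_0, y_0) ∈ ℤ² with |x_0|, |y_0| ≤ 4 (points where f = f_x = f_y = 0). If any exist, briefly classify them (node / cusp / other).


Singular points: {(-1, 2)}; classification: node.

Compute partial derivatives:
  f_x = -9*x**2 + 2*x*y - 24*x + 2*y - 15.
  f_y = x**2 + 2*x - 6*y**2 + 26*y - 27.
Scan x_0 ∈ {−4, ..., 4}. For each x_0, f_y(x_0, y) is a polynomial in y; find its integer roots y ∈ {−4, ..., 4}, then test f_x and f at those candidates.
  x = -4: f_y(-4, y) = -6*y**2 + 26*y - 19; no integer root y with |y| ≤ 4.
  x = -3: f_y(-3, y) = -6*y**2 + 26*y - 24; vanishes at y ∈ {3}. (-3, 3): f_x = -36 ≠ 0.
  x = -2: f_y(-2, y) = -6*y**2 + 26*y - 27; no integer root y with |y| ≤ 4.
  x = -1: f_y(-1, y) = -6*y**2 + 26*y - 28; vanishes at y ∈ {2}. (-1, 2): f_x = 0, f = 0 — SINGULAR.
  x = 0: f_y(0, y) = -6*y**2 + 26*y - 27; no integer root y with |y| ≤ 4.
  x = 1: f_y(1, y) = -6*y**2 + 26*y - 24; vanishes at y ∈ {3}. (1, 3): f_x = -36 ≠ 0.
  x = 2: f_y(2, y) = -6*y**2 + 26*y - 19; no integer root y with |y| ≤ 4.
  x = 3: f_y(3, y) = -6*y**2 + 26*y - 12; no integer root y with |y| ≤ 4.
  x = 4: f_y(4, y) = -6*y**2 + 26*y - 3; no integer root y with |y| ≤ 4.
Only singular point on the grid: (-1, 2).
Classify: substitute x = -1 + u, y = 2 + v and expand: f = -3*u**3 + u**2*v - u**2 - 2*v**3 + v**2.
No constant or linear terms (consistent with a singular point). Quadratic part: -u**2 + v**2. Cubic part: -3*u**3 + u**2*v - 2*v**3.
The quadratic part v**2 - u**2 = (v − u)(v + u) splits into two distinct linear factors, so there are two distinct tangent lines y − 2 = ±(x − -1) — this is a node (ordinary double point).
Classification: node.
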